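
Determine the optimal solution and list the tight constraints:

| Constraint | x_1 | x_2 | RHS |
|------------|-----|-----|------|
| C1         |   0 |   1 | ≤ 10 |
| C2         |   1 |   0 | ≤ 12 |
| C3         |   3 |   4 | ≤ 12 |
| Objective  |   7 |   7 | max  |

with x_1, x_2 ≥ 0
Optimal: x_1 = 4, x_2 = 0
Binding: C3, x_2 ≥ 0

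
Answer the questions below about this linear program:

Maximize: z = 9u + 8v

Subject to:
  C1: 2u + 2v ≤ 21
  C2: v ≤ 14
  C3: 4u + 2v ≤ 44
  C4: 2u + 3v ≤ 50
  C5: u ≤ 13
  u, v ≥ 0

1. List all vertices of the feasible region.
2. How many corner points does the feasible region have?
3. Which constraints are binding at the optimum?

1. (0, 0), (10.5, 0), (0, 10.5)
2. 3
3. C1, v ≥ 0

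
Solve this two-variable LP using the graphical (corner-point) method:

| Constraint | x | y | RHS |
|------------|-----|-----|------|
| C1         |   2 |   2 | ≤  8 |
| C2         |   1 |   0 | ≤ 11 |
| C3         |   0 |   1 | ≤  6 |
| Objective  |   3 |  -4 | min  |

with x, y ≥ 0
x = 0, y = 4, z = -16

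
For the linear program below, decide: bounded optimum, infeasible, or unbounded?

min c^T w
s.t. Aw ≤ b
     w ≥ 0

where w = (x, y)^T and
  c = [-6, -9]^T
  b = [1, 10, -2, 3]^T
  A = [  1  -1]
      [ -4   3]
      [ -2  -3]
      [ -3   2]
Feasible point: (0, 1) satisfies every constraint, so the LP is feasible.
Direction d = (1, 1): for each constraint row a, a·d ≤ 0 —
  (1)(1) + (-1)(1) = 0 ≤ 0
  (-4)(1) + (3)(1) = -1 ≤ 0
  (-2)(1) + (-3)(1) = -5 ≤ 0
  (-3)(1) + (2)(1) = -1 ≤ 0
and d ≥ 0, so (0, 1) + t·d stays feasible for every t ≥ 0. Along this ray z = -6x - 9y changes by -15 per unit t, so z → −∞.

The LP is unbounded; z can be made arbitrarily small.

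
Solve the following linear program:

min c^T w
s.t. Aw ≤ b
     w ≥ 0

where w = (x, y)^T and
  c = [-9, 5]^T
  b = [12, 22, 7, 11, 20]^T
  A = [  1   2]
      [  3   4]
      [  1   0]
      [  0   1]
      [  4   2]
Each vertex is the intersection of two constraint boundaries that also satisfies all remaining constraints:
  x = 0 and y = 0 → (0, 0)
  4x + 2y = 20 and y = 0 → (5, 0)
  3x + 4y = 22 and 4x + 2y = 20 → (3.6, 2.8)
  3x + 4y = 22 and x = 0 → (0, 5.5)

Evaluating z = -9x + 5y at each vertex:
  (0, 0): z = 0
  (5, 0): z = -45
  (3.6, 2.8): z = -18.4
  (0, 5.5): z = 27.5

The minimum is at (5, 0) with z = -45.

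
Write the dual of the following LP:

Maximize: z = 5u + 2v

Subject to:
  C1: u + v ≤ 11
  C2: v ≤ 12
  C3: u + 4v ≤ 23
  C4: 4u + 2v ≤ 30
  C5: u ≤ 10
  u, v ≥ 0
Minimize: z = 11y1 + 12y2 + 23y3 + 30y4 + 10y5

Subject to:
  C1: -y1 - y3 - 4y4 - y5 ≤ -5
  C2: -y1 - y2 - 4y3 - 2y4 ≤ -2
  y1, y2, y3, y4, y5 ≥ 0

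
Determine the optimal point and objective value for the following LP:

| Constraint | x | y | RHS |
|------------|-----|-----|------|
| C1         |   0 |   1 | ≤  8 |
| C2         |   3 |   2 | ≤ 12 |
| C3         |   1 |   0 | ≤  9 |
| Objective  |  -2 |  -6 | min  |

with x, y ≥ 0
x = 0, y = 6, z = -36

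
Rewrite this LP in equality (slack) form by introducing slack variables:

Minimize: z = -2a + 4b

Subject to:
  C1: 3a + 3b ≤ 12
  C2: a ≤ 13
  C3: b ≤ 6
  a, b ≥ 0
min z = -2a + 4b

s.t.
  3a + 3b + s1 = 12
  a + s2 = 13
  b + s3 = 6
  a, b, s1, s2, s3 ≥ 0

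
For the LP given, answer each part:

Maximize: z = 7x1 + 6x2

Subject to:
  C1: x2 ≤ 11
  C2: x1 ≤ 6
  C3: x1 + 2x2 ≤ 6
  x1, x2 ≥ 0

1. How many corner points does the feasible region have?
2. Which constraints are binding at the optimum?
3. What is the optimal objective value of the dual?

1. 3
2. C2, C3, x2 ≥ 0
3. 42 (by strong duality, equal to the primal optimum)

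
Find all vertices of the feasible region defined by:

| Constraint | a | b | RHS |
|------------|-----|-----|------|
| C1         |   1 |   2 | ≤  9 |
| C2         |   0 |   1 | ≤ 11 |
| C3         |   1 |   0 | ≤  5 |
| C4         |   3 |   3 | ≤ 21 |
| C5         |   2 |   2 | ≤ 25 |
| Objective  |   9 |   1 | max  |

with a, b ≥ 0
Each vertex is the intersection of two constraint boundaries that also satisfies all remaining constraints:
  a = 0 and b = 0 → (0, 0)
  a = 5 and b = 0 → (5, 0)
  a + 2b = 9 and a = 5 → (5, 2)
  a + 2b = 9 and a = 0 → (0, 4.5)

Vertices: (0, 0), (5, 0), (5, 2), (0, 4.5)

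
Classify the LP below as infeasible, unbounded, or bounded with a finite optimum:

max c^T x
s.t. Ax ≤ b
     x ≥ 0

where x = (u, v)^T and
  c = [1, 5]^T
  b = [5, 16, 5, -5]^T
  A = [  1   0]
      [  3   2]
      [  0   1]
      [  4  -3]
The point (2, 5) satisfies every constraint, so the LP is feasible; the constraints give u ≤ 5 and v ≤ 5, which with u, v ≥ 0 keep the feasible region inside a bounded box. A feasible, bounded LP attains a finite optimum at a vertex.

The LP has an optimal solution: (2, 5) with z = 27.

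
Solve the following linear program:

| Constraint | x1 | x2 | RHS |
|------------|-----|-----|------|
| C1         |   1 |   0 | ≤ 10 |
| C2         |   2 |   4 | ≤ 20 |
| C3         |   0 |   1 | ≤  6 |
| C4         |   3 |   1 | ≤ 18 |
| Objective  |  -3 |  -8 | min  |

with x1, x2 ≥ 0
Each vertex is the intersection of two constraint boundaries that also satisfies all remaining constraints:
  x1 = 0 and x2 = 0 → (0, 0)
  3x1 + x2 = 18 and x2 = 0 → (6, 0)
  2x1 + 4x2 = 20 and 3x1 + x2 = 18 → (5.2, 2.4)
  2x1 + 4x2 = 20 and x1 = 0 → (0, 5)

Evaluating z = -3x1 - 8x2 at each vertex:
  (0, 0): z = 0
  (6, 0): z = -18
  (5.2, 2.4): z = -34.8
  (0, 5): z = -40

The minimum is at (0, 5) with z = -40.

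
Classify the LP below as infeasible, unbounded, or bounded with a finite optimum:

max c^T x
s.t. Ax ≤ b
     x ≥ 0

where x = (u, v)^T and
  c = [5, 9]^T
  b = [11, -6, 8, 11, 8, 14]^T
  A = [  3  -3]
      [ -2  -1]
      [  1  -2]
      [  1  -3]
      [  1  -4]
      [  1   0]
Feasible point: (3, 0) satisfies every constraint, so the LP is feasible.
Direction d = (0, 1): for each constraint row a, a·d ≤ 0 —
  (3)(0) + (-3)(1) = -3 ≤ 0
  (-2)(0) + (-1)(1) = -1 ≤ 0
  (1)(0) + (-2)(1) = -2 ≤ 0
  (1)(0) + (-3)(1) = -3 ≤ 0
  (1)(0) + (-4)(1) = -4 ≤ 0
  (1)(0) + (0)(1) = 0 ≤ 0
and d ≥ 0, so (3, 0) + t·d stays feasible for every t ≥ 0. Along this ray z = 5u + 9v changes by 9 per unit t, so z → +∞.

The LP is unbounded; z can be made arbitrarily large.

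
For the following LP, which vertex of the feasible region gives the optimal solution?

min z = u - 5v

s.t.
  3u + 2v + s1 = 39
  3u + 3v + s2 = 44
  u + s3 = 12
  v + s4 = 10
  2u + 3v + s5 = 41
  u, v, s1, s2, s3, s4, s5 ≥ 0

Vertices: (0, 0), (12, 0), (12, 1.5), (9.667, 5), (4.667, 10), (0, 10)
Evaluating z = u - 5v at each vertex:
  (0, 0): z = 0
  (12, 0): z = 12
  (12, 1.5): z = 4.5
  (9.667, 5): z = -15.33
  (4.667, 10): z = -45.33
  (0, 10): z = -50

The smallest value is z = -50, attained at (0, 10).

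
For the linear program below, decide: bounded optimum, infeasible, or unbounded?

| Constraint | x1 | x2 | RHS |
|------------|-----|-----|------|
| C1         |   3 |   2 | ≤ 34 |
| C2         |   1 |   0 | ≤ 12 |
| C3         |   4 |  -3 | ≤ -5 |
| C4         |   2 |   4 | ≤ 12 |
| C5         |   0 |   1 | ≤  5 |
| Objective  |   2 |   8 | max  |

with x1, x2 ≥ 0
The point (0, 3) satisfies every constraint, so the LP is feasible; the constraints give x1 ≤ 12 and x2 ≤ 5, which with x1, x2 ≥ 0 keep the feasible region inside a bounded box. A feasible, bounded LP attains a finite optimum at a vertex.

Evaluating z = 2x1 + 8x2 at each vertex:
  (0, 1.667): z = 13.33
  (0.7273, 2.636): z = 22.55
  (0, 3): z = 24

Bounded optimum: z* = 24 at (0, 3).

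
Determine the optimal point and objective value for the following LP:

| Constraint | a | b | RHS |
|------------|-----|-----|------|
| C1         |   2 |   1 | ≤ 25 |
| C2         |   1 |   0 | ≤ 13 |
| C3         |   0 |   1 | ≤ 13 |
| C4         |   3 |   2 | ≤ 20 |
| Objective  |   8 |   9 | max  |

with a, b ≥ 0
a = 0, b = 10, z = 90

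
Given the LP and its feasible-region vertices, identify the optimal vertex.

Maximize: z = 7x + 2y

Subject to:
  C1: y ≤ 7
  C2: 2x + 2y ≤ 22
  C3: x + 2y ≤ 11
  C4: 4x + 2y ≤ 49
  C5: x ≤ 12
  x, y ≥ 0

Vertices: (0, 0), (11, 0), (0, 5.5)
Evaluating z = 7x + 2y at each vertex:
  (0, 0): z = 0
  (11, 0): z = 77
  (0, 5.5): z = 11

The largest value is z = 77, attained at (11, 0).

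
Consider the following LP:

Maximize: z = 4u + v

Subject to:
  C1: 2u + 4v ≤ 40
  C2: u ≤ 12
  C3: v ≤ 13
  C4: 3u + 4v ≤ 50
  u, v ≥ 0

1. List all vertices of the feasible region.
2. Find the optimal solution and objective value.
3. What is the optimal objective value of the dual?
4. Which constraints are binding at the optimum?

1. (0, 0), (12, 0), (12, 3.5), (10, 5), (0, 10)
2. u = 12, v = 3.5, z = 51.5
3. 51.5 (by strong duality, equal to the primal optimum)
4. C2, C4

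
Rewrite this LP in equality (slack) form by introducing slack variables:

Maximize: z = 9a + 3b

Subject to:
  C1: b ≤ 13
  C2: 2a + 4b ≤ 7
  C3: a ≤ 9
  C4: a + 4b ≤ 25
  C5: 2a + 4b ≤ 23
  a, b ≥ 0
max z = 9a + 3b

s.t.
  b + s1 = 13
  2a + 4b + s2 = 7
  a + s3 = 9
  a + 4b + s4 = 25
  2a + 4b + s5 = 23
  a, b, s1, s2, s3, s4, s5 ≥ 0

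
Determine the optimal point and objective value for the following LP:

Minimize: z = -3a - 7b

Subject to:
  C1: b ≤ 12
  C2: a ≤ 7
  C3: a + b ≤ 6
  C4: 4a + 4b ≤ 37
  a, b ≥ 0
a = 0, b = 6, z = -42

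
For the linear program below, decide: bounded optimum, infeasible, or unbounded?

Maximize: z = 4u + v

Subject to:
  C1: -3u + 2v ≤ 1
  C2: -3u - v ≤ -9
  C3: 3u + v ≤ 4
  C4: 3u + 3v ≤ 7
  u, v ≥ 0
C3 requires 3u + v ≤ 4, while C2 (-3u - v ≤ -9) is equivalent to 3u + v ≥ 9. Together they would need 9 ≤ 3u + v ≤ 4, which is impossible since 9 > 4. No point satisfies all constraints.

The feasible region is empty; the LP is infeasible.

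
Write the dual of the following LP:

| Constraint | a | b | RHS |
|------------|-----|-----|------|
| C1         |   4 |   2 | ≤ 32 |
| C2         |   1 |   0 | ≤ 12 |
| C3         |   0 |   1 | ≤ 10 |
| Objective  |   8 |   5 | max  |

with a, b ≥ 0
Minimize: z = 32y1 + 12y2 + 10y3

Subject to:
  C1: -4y1 - y2 ≤ -8
  C2: -2y1 - y3 ≤ -5
  y1, y2, y3 ≥ 0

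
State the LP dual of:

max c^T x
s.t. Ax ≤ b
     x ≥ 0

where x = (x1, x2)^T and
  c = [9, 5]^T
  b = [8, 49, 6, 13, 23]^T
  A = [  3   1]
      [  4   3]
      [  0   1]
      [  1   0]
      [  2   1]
Minimize: z = 8y1 + 49y2 + 6y3 + 13y4 + 23y5

Subject to:
  C1: -3y1 - 4y2 - y4 - 2y5 ≤ -9
  C2: -y1 - 3y2 - y3 - y5 ≤ -5
  y1, y2, y3, y4, y5 ≥ 0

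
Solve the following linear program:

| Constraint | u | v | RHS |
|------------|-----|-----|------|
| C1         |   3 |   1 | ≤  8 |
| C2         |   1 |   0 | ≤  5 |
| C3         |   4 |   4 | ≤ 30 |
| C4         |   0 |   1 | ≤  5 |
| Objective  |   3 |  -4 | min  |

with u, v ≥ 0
Each vertex is the intersection of two constraint boundaries that also satisfies all remaining constraints:
  u = 0 and v = 0 → (0, 0)
  3u + v = 8 and v = 0 → (2.667, 0)
  3u + v = 8 and v = 5 → (1, 5)
  v = 5 and u = 0 → (0, 5)

Evaluating z = 3u - 4v at each vertex:
  (0, 0): z = 0
  (2.667, 0): z = 8
  (1, 5): z = -17
  (0, 5): z = -20

The minimum is at (0, 5) with z = -20.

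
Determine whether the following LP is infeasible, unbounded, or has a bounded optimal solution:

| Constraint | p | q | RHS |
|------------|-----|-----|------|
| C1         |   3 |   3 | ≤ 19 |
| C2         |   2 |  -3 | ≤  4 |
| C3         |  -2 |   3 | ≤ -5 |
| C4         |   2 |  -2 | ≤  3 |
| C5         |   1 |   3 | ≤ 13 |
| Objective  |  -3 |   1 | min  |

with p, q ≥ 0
C2 requires 2p - 3q ≤ 4, while C3 (-2p + 3q ≤ -5) is equivalent to 2p - 3q ≥ 5. Together they would need 5 ≤ 2p - 3q ≤ 4, which is impossible since 5 > 4. No point satisfies all constraints.

The feasible region is empty; the LP is infeasible.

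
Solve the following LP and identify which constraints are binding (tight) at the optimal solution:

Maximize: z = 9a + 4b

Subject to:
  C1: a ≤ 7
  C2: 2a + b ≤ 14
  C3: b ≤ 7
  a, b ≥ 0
Optimal: a = 7, b = 0
Binding: C1, C2, b ≥ 0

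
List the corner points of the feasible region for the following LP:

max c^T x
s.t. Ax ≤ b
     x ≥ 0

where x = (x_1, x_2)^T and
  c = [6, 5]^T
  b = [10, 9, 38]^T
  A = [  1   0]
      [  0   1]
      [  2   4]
Each vertex is the intersection of two constraint boundaries that also satisfies all remaining constraints:
  x_1 = 0 and x_2 = 0 → (0, 0)
  x_1 = 10 and x_2 = 0 → (10, 0)
  x_1 = 10 and 2x_1 + 4x_2 = 38 → (10, 4.5)
  x_2 = 9 and 2x_1 + 4x_2 = 38 → (1, 9)
  x_2 = 9 and x_1 = 0 → (0, 9)

Vertices: (0, 0), (10, 0), (10, 4.5), (1, 9), (0, 9)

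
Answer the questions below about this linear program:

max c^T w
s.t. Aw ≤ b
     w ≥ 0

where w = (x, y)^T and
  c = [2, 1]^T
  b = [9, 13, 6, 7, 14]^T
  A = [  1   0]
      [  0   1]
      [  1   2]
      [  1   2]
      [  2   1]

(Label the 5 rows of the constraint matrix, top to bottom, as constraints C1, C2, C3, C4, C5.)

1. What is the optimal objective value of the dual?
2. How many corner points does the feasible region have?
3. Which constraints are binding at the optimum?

1. 12 (by strong duality, equal to the primal optimum)
2. 3
3. C3, y ≥ 0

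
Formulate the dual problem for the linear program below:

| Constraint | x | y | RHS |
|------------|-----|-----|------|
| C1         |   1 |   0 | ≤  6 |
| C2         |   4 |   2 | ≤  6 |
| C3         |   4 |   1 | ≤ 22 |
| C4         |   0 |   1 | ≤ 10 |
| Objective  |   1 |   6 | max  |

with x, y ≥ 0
Minimize: z = 6y1 + 6y2 + 22y3 + 10y4

Subject to:
  C1: -y1 - 4y2 - 4y3 ≤ -1
  C2: -2y2 - y3 - y4 ≤ -6
  y1, y2, y3, y4 ≥ 0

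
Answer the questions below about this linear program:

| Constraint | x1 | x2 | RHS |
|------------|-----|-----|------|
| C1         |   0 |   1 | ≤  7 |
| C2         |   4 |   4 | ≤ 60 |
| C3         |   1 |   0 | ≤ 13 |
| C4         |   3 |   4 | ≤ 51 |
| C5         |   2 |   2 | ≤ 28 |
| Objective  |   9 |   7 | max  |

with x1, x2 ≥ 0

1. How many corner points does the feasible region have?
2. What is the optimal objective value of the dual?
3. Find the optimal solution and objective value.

1. 5
2. 124 (by strong duality, equal to the primal optimum)
3. x1 = 13, x2 = 1, z = 124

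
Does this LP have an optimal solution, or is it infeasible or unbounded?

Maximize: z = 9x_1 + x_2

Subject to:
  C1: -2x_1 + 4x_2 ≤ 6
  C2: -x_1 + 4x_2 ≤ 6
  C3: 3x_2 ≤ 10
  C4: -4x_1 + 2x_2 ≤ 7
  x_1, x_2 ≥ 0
Feasible point: (0, 0) satisfies every constraint, so the LP is feasible.
Direction d = (1, 0): for each constraint row a, a·d ≤ 0 —
  (-2)(1) + (4)(0) = -2 ≤ 0
  (-1)(1) + (4)(0) = -1 ≤ 0
  (0)(1) + (3)(0) = 0 ≤ 0
  (-4)(1) + (2)(0) = -4 ≤ 0
and d ≥ 0, so (0, 0) + t·d stays feasible for every t ≥ 0. Along this ray z = 9x_1 + x_2 changes by 9 per unit t, so z → +∞.

Unbounded — the objective can increase without bound over the feasible region.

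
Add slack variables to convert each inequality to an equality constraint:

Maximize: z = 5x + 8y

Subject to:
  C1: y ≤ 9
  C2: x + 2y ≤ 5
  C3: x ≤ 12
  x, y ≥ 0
max z = 5x + 8y

s.t.
  y + s1 = 9
  x + 2y + s2 = 5
  x + s3 = 12
  x, y, s1, s2, s3 ≥ 0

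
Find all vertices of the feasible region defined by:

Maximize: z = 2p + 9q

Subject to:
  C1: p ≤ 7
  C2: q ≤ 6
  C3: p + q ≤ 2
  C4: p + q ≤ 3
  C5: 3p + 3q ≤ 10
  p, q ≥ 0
Each vertex is the intersection of two constraint boundaries that also satisfies all remaining constraints:
  p = 0 and q = 0 → (0, 0)
  p + q = 2 and q = 0 → (2, 0)
  p + q = 2 and p = 0 → (0, 2)

Vertices: (0, 0), (2, 0), (0, 2)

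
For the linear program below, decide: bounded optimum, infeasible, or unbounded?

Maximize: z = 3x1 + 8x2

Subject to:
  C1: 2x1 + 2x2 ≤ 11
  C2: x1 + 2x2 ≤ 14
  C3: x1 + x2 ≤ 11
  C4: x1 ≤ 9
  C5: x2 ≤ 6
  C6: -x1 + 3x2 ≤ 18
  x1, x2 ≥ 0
The point (0, 5.5) satisfies every constraint, so the LP is feasible; the constraints give x1 ≤ 9 and x2 ≤ 6, which with x1, x2 ≥ 0 keep the feasible region inside a bounded box. A feasible, bounded LP attains a finite optimum at a vertex.

Evaluating z = 3x1 + 8x2 at each vertex:
  (0, 0): z = 0
  (5.5, 0): z = 16.5
  (0, 5.5): z = 44

The LP has an optimal solution: (0, 5.5) with z = 44.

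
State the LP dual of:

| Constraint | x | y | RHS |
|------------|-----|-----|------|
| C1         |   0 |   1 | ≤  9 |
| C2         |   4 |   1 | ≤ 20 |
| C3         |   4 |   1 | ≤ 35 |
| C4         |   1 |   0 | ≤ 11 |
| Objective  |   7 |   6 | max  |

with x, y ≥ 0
Minimize: z = 9y1 + 20y2 + 35y3 + 11y4

Subject to:
  C1: -4y2 - 4y3 - y4 ≤ -7
  C2: -y1 - y2 - y3 ≤ -6
  y1, y2, y3, y4 ≥ 0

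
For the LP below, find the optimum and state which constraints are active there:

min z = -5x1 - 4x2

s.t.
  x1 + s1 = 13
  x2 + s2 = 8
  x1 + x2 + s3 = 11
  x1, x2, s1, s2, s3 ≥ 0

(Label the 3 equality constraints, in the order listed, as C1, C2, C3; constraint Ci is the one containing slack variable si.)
Optimal: x1 = 11, x2 = 0
Binding: C3, x2 ≥ 0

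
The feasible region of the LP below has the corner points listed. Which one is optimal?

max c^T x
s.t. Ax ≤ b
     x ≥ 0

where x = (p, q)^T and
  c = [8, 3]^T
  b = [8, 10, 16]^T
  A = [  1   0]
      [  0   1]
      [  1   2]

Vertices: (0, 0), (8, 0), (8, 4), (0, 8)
(8, 4) with z = 76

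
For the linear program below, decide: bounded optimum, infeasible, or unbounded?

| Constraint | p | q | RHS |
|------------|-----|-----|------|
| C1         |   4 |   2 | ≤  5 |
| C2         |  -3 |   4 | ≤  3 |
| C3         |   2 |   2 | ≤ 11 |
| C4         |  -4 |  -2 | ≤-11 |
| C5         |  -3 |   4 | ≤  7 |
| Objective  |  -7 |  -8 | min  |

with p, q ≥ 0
C1 requires 4p + 2q ≤ 5, while C4 (-4p - 2q ≤ -11) is equivalent to 4p + 2q ≥ 11. Together they would need 11 ≤ 4p + 2q ≤ 5, which is impossible since 11 > 5. No point satisfies all constraints.

Infeasible — the constraint set is empty.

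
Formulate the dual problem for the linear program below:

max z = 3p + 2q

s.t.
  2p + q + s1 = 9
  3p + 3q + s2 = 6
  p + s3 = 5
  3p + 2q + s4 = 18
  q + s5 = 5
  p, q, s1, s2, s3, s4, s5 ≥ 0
Minimize: z = 9y1 + 6y2 + 5y3 + 18y4 + 5y5

Subject to:
  C1: -2y1 - 3y2 - y3 - 3y4 ≤ -3
  C2: -y1 - 3y2 - 2y4 - y5 ≤ -2
  y1, y2, y3, y4, y5 ≥ 0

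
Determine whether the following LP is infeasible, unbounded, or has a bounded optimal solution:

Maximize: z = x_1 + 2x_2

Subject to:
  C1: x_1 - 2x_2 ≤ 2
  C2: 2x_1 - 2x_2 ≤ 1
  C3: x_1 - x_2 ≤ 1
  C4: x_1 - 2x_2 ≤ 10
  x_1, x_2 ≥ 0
Feasible point: (0, 0) satisfies every constraint, so the LP is feasible.
Direction d = (0, 1): for each constraint row a, a·d ≤ 0 —
  (1)(0) + (-2)(1) = -2 ≤ 0
  (2)(0) + (-2)(1) = -2 ≤ 0
  (1)(0) + (-1)(1) = -1 ≤ 0
  (1)(0) + (-2)(1) = -2 ≤ 0
and d ≥ 0, so (0, 0) + t·d stays feasible for every t ≥ 0. Along this ray z = x_1 + 2x_2 changes by 2 per unit t, so z → +∞.

Unbounded — the objective can increase without bound over the feasible region.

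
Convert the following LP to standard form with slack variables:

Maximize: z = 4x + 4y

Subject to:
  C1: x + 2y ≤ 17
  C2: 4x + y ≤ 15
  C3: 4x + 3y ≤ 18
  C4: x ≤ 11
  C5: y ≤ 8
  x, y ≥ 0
max z = 4x + 4y

s.t.
  x + 2y + s1 = 17
  4x + y + s2 = 15
  4x + 3y + s3 = 18
  x + s4 = 11
  y + s5 = 8
  x, y, s1, s2, s3, s4, s5 ≥ 0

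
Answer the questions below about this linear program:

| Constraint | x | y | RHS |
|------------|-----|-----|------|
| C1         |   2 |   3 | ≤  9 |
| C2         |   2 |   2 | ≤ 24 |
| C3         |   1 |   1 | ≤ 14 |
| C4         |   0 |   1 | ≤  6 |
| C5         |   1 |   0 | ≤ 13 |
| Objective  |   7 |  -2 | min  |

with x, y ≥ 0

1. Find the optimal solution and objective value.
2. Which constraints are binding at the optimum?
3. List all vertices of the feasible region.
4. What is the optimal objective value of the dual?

1. x = 0, y = 3, z = -6
2. C1, x ≥ 0
3. (0, 0), (4.5, 0), (0, 3)
4. -6 (by strong duality, equal to the primal optimum)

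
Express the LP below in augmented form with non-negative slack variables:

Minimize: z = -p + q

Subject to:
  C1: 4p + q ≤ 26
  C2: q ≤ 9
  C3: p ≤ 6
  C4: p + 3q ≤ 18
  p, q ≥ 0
min z = -p + q

s.t.
  4p + q + s1 = 26
  q + s2 = 9
  p + s3 = 6
  p + 3q + s4 = 18
  p, q, s1, s2, s3, s4 ≥ 0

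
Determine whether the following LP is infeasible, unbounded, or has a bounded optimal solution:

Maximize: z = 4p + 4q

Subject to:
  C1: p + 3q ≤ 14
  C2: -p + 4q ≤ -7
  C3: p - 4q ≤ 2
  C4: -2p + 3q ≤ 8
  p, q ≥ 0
C3 requires p - 4q ≤ 2, while C2 (-p + 4q ≤ -7) is equivalent to p - 4q ≥ 7. Together they would need 7 ≤ p - 4q ≤ 2, which is impossible since 7 > 2. No point satisfies all constraints.

Infeasible: no point satisfies all constraints simultaneously.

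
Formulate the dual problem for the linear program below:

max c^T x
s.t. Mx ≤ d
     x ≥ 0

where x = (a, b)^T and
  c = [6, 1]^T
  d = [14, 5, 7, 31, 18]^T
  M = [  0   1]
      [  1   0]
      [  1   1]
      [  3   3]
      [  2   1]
Minimize: z = 14y1 + 5y2 + 7y3 + 31y4 + 18y5

Subject to:
  C1: -y2 - y3 - 3y4 - 2y5 ≤ -6
  C2: -y1 - y3 - 3y4 - y5 ≤ -1
  y1, y2, y3, y4, y5 ≥ 0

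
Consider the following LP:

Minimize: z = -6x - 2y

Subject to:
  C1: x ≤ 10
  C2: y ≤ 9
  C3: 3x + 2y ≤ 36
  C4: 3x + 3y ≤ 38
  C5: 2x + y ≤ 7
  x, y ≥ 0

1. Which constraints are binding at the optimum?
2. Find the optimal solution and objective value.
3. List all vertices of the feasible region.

1. C5, y ≥ 0
2. x = 3.5, y = 0, z = -21
3. (0, 0), (3.5, 0), (0, 7)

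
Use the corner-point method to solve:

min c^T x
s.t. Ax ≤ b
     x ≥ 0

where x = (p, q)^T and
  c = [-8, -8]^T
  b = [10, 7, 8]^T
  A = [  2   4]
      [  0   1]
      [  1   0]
Each vertex is the intersection of two constraint boundaries that also satisfies all remaining constraints:
  p = 0 and q = 0 → (0, 0)
  2p + 4q = 10 and q = 0 → (5, 0)
  2p + 4q = 10 and p = 0 → (0, 2.5)

Evaluating z = -8p - 8q at each vertex:
  (0, 0): z = 0
  (5, 0): z = -40
  (0, 2.5): z = -20

The minimum is at (5, 0) with z = -40.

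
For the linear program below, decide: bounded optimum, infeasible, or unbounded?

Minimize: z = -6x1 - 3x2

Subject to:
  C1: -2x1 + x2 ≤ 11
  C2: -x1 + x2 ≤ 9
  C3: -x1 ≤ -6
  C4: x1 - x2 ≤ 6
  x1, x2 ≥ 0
Feasible point: (6, 0) satisfies every constraint, so the LP is feasible.
Direction d = (1, 1): for each constraint row a, a·d ≤ 0 —
  (-2)(1) + (1)(1) = -1 ≤ 0
  (-1)(1) + (1)(1) = 0 ≤ 0
  (-1)(1) + (0)(1) = -1 ≤ 0
  (1)(1) + (-1)(1) = 0 ≤ 0
and d ≥ 0, so (6, 0) + t·d stays feasible for every t ≥ 0. Along this ray z = -6x1 - 3x2 changes by -9 per unit t, so z → −∞.

The LP is unbounded; z can be made arbitrarily small.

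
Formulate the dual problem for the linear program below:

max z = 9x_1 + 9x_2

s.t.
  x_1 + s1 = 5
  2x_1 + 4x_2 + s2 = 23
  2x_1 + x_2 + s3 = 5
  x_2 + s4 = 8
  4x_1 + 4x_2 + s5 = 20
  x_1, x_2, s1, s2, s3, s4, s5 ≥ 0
Minimize: z = 5y1 + 23y2 + 5y3 + 8y4 + 20y5

Subject to:
  C1: -y1 - 2y2 - 2y3 - 4y5 ≤ -9
  C2: -4y2 - y3 - y4 - 4y5 ≤ -9
  y1, y2, y3, y4, y5 ≥ 0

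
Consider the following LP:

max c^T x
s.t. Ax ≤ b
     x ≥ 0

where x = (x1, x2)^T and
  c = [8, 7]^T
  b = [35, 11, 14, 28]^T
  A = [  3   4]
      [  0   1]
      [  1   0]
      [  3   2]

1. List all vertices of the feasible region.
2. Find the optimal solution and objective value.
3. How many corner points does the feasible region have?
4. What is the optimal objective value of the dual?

1. (0, 0), (9.333, 0), (7, 3.5), (0, 8.75)
2. x1 = 7, x2 = 3.5, z = 80.5
3. 4
4. 80.5 (by strong duality, equal to the primal optimum)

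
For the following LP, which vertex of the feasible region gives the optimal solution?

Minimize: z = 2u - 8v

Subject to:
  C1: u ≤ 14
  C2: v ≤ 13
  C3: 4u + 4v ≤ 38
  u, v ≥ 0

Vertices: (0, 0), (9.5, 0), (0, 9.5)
Evaluating z = 2u - 8v at each vertex:
  (0, 0): z = 0
  (9.5, 0): z = 19
  (0, 9.5): z = -76

The smallest value is z = -76, attained at (0, 9.5).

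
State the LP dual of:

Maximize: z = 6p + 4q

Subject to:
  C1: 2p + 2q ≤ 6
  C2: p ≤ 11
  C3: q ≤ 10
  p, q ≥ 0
Minimize: z = 6y1 + 11y2 + 10y3

Subject to:
  C1: -2y1 - y2 ≤ -6
  C2: -2y1 - y3 ≤ -4
  y1, y2, y3 ≥ 0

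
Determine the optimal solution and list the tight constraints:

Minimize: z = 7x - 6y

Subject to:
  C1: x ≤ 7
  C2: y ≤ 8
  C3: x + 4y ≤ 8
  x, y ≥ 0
Optimal: x = 0, y = 2
Binding: C3, x ≥ 0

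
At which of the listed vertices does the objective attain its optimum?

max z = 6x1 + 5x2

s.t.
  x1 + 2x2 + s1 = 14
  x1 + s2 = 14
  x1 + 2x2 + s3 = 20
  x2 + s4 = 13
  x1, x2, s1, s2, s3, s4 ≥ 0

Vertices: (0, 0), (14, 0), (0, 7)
Evaluating z = 6x1 + 5x2 at each vertex:
  (0, 0): z = 0
  (14, 0): z = 84
  (0, 7): z = 35

The largest value is z = 84, attained at (14, 0).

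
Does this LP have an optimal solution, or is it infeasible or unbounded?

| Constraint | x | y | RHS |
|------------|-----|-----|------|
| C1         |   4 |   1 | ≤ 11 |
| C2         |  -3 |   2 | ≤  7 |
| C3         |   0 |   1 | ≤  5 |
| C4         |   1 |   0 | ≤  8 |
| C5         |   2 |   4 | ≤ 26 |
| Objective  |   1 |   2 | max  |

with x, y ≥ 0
The point (1.5, 5) satisfies every constraint, so the LP is feasible; the constraints give x ≤ 8 and y ≤ 5, which with x, y ≥ 0 keep the feasible region inside a bounded box. A feasible, bounded LP attains a finite optimum at a vertex.

Feasible with finite optimum z* = 11.5 at (1.5, 5).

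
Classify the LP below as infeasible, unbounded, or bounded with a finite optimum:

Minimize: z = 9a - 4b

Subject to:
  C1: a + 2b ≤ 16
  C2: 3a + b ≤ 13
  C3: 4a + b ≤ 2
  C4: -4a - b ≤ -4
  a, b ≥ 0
C3 requires 4a + b ≤ 2, while C4 (-4a - b ≤ -4) is equivalent to 4a + b ≥ 4. Together they would need 4 ≤ 4a + b ≤ 2, which is impossible since 4 > 2. No point satisfies all constraints.

Infeasible: no point satisfies all constraints simultaneously.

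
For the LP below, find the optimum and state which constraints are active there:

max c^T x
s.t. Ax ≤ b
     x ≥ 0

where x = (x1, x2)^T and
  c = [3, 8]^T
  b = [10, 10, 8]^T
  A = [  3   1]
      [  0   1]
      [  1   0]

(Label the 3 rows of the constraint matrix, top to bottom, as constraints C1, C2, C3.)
Optimal: x1 = 0, x2 = 10
Binding: C1, C2, x1 ≥ 0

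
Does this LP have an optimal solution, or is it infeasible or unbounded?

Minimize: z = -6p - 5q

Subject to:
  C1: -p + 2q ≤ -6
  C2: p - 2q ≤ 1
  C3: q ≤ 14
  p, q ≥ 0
C2 requires p - 2q ≤ 1, while C1 (-p + 2q ≤ -6) is equivalent to p - 2q ≥ 6. Together they would need 6 ≤ p - 2q ≤ 1, which is impossible since 6 > 1. No point satisfies all constraints.

The feasible region is empty; the LP is infeasible.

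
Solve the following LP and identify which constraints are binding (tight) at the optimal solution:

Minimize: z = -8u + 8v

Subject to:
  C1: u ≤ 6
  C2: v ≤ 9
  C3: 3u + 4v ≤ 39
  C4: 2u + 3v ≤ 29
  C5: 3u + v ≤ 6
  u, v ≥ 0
Optimal: u = 2, v = 0
Binding: C5, v ≥ 0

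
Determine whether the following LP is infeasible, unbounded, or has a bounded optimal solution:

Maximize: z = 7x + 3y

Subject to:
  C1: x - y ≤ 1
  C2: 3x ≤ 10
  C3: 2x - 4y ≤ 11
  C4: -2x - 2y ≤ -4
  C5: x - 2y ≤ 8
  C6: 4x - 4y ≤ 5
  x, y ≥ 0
Feasible point: (0, 2) satisfies every constraint, so the LP is feasible.
Direction d = (0, 1): for each constraint row a, a·d ≤ 0 —
  (1)(0) + (-1)(1) = -1 ≤ 0
  (3)(0) + (0)(1) = 0 ≤ 0
  (2)(0) + (-4)(1) = -4 ≤ 0
  (-2)(0) + (-2)(1) = -2 ≤ 0
  (1)(0) + (-2)(1) = -2 ≤ 0
  (4)(0) + (-4)(1) = -4 ≤ 0
and d ≥ 0, so (0, 2) + t·d stays feasible for every t ≥ 0. Along this ray z = 7x + 3y changes by 3 per unit t, so z → +∞.

Unbounded — the objective can increase without bound over the feasible region.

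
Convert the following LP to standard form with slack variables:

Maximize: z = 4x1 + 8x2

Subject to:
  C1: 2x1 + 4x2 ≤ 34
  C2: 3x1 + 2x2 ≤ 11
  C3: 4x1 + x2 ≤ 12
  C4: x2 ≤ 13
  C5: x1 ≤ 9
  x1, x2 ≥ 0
max z = 4x1 + 8x2

s.t.
  2x1 + 4x2 + s1 = 34
  3x1 + 2x2 + s2 = 11
  4x1 + x2 + s3 = 12
  x2 + s4 = 13
  x1 + s5 = 9
  x1, x2, s1, s2, s3, s4, s5 ≥ 0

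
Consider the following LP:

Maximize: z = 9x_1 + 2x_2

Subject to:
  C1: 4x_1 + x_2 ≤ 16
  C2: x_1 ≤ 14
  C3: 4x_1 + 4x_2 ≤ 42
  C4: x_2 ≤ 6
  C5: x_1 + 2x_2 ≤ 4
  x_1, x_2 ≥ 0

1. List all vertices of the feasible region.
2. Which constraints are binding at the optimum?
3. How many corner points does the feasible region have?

1. (0, 0), (4, 0), (0, 2)
2. C1, C5, x_2 ≥ 0
3. 3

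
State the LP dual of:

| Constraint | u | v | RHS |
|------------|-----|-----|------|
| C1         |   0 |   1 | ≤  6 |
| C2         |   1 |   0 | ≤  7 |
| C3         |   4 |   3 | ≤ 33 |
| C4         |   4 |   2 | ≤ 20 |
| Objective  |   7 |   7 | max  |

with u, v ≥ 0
Minimize: z = 6y1 + 7y2 + 33y3 + 20y4

Subject to:
  C1: -y2 - 4y3 - 4y4 ≤ -7
  C2: -y1 - 3y3 - 2y4 ≤ -7
  y1, y2, y3, y4 ≥ 0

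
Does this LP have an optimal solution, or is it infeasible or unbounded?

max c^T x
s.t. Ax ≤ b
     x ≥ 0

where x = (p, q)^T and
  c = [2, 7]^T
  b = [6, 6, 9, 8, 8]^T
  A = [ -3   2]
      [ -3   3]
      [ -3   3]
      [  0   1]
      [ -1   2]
Feasible point: (0, 0) satisfies every constraint, so the LP is feasible.
Direction d = (1, 0): for each constraint row a, a·d ≤ 0 —
  (-3)(1) + (2)(0) = -3 ≤ 0
  (-3)(1) + (3)(0) = -3 ≤ 0
  (-3)(1) + (3)(0) = -3 ≤ 0
  (0)(1) + (1)(0) = 0 ≤ 0
  (-1)(1) + (2)(0) = -1 ≤ 0
and d ≥ 0, so (0, 0) + t·d stays feasible for every t ≥ 0. Along this ray z = 2p + 7q changes by 2 per unit t, so z → +∞.

The LP is unbounded; z can be made arbitrarily large.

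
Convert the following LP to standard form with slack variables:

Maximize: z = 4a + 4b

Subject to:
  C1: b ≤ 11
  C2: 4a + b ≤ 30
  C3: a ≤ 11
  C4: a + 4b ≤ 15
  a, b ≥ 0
max z = 4a + 4b

s.t.
  b + s1 = 11
  4a + b + s2 = 30
  a + s3 = 11
  a + 4b + s4 = 15
  a, b, s1, s2, s3, s4 ≥ 0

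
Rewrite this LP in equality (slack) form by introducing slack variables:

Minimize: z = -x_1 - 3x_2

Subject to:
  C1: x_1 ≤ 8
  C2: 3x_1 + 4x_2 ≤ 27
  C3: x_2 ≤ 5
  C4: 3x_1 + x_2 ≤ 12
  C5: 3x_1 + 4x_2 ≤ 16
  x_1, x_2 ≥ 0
min z = -x_1 - 3x_2

s.t.
  x_1 + s1 = 8
  3x_1 + 4x_2 + s2 = 27
  x_2 + s3 = 5
  3x_1 + x_2 + s4 = 12
  3x_1 + 4x_2 + s5 = 16
  x_1, x_2, s1, s2, s3, s4, s5 ≥ 0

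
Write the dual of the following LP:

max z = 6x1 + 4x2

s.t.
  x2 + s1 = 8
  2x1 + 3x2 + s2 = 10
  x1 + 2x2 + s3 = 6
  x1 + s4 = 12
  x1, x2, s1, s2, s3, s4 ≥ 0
Minimize: z = 8y1 + 10y2 + 6y3 + 12y4

Subject to:
  C1: -2y2 - y3 - y4 ≤ -6
  C2: -y1 - 3y2 - 2y3 ≤ -4
  y1, y2, y3, y4 ≥ 0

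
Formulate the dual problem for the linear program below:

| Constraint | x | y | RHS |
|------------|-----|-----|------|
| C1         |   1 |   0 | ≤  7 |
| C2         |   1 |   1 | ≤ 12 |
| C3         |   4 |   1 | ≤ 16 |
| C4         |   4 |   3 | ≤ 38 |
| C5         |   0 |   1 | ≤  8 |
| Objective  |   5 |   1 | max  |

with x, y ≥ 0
Minimize: z = 7y1 + 12y2 + 16y3 + 38y4 + 8y5

Subject to:
  C1: -y1 - y2 - 4y3 - 4y4 ≤ -5
  C2: -y2 - y3 - 3y4 - y5 ≤ -1
  y1, y2, y3, y4, y5 ≥ 0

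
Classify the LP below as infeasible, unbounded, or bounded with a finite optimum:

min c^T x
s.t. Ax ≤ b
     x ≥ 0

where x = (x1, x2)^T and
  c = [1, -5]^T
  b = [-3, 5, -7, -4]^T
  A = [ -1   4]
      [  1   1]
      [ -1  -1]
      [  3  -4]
One constraint requires x1 + x2 ≤ 5, while the constraint -x1 - x2 ≤ -7 is equivalent to x1 + x2 ≥ 7. Together they would need 7 ≤ x1 + x2 ≤ 5, which is impossible since 7 > 5. No point satisfies all constraints.

Infeasible: no point satisfies all constraints simultaneously.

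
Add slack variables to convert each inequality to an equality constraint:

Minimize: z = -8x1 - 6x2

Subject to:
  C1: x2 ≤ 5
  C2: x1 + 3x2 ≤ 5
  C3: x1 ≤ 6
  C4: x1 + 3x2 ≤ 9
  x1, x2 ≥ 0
min z = -8x1 - 6x2

s.t.
  x2 + s1 = 5
  x1 + 3x2 + s2 = 5
  x1 + s3 = 6
  x1 + 3x2 + s4 = 9
  x1, x2, s1, s2, s3, s4 ≥ 0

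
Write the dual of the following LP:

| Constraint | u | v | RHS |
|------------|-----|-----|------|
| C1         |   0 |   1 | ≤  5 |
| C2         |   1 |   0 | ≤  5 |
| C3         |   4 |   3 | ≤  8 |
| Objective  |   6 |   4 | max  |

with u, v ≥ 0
Minimize: z = 5y1 + 5y2 + 8y3

Subject to:
  C1: -y2 - 4y3 ≤ -6
  C2: -y1 - 3y3 ≤ -4
  y1, y2, y3 ≥ 0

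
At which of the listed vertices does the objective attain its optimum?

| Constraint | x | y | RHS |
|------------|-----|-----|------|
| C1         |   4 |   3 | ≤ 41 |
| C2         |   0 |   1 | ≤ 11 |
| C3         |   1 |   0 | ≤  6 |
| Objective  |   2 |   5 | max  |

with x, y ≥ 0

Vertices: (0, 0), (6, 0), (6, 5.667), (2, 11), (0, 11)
(2, 11) with z = 59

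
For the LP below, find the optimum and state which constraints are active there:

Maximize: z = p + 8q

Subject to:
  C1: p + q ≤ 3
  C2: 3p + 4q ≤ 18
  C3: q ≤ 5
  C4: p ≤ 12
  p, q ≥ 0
Optimal: p = 0, q = 3
Binding: C1, p ≥ 0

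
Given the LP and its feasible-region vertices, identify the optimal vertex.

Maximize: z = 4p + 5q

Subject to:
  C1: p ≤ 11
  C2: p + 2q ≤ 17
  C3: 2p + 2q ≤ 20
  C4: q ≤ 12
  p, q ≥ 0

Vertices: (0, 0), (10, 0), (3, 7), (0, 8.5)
(3, 7) with z = 47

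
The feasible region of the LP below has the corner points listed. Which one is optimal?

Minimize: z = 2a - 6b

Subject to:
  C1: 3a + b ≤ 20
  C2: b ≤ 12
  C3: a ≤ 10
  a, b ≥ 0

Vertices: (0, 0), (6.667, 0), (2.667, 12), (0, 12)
(0, 12) with z = -72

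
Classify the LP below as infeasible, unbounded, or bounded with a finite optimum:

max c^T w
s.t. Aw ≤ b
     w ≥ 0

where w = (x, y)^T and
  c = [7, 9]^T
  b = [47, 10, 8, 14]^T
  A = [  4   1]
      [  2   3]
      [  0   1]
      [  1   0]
The point (5, 0) satisfies every constraint, so the LP is feasible; the constraints give x ≤ 14 and y ≤ 8, which with x, y ≥ 0 keep the feasible region inside a bounded box. A feasible, bounded LP attains a finite optimum at a vertex.

Evaluating z = 7x + 9y at each vertex:
  (0, 0): z = 0
  (5, 0): z = 35
  (0, 3.333): z = 30

Bounded optimum: z* = 35 at (5, 0).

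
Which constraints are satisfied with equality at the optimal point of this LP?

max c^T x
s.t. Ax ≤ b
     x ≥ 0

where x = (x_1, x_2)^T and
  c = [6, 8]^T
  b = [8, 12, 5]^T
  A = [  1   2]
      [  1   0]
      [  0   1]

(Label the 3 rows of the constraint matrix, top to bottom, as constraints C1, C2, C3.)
Optimal: x_1 = 8, x_2 = 0
Slack at optimum:
  C1: slack = 0 (binding)
  C2: slack = 4
  C3: slack = 5
  x_1 ≥ 0: x_1 = 8
  x_2 ≥ 0: x_2 = 0 (binding)
Binding constraints: C1, x_2 ≥ 0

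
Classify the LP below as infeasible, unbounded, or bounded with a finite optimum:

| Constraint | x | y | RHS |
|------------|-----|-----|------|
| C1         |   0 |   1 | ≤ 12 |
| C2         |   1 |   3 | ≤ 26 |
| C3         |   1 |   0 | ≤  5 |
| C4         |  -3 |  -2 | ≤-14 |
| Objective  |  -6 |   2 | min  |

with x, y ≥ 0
The point (5, 0) satisfies every constraint, so the LP is feasible; the constraints give x ≤ 5 and y ≤ 12, which with x, y ≥ 0 keep the feasible region inside a bounded box. A feasible, bounded LP attains a finite optimum at a vertex.

The LP has an optimal solution: (5, 0) with z = -30.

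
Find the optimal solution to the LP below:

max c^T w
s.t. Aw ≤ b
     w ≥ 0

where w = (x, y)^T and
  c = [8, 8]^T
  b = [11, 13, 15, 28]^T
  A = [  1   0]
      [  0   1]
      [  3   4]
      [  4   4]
x = 5, y = 0, z = 40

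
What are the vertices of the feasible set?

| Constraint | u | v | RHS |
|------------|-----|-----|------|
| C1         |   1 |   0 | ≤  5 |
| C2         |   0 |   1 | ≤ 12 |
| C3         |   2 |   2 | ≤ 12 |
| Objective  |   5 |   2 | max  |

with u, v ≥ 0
Each vertex is the intersection of two constraint boundaries that also satisfies all remaining constraints:
  u = 0 and v = 0 → (0, 0)
  u = 5 and v = 0 → (5, 0)
  u = 5 and 2u + 2v = 12 → (5, 1)
  2u + 2v = 12 and u = 0 → (0, 6)

Vertices: (0, 0), (5, 0), (5, 1), (0, 6)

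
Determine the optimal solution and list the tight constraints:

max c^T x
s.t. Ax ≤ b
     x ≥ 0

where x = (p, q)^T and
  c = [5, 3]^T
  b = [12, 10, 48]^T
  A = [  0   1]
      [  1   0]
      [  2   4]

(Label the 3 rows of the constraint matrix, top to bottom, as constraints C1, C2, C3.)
Optimal: p = 10, q = 7
Slack at optimum:
  C1: slack = 5
  C2: slack = 0 (binding)
  C3: slack = 0 (binding)
  p ≥ 0: p = 10
  q ≥ 0: q = 7
Binding constraints: C2, C3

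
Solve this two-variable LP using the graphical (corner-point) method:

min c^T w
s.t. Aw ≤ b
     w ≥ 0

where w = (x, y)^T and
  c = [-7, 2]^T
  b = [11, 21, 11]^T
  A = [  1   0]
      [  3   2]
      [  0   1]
Each vertex is the intersection of two constraint boundaries that also satisfies all remaining constraints:
  x = 0 and y = 0 → (0, 0)
  3x + 2y = 21 and y = 0 → (7, 0)
  3x + 2y = 21 and x = 0 → (0, 10.5)

Evaluating z = -7x + 2y at each vertex:
  (0, 0): z = 0
  (7, 0): z = -49
  (0, 10.5): z = 21

The minimum is at (7, 0) with z = -49.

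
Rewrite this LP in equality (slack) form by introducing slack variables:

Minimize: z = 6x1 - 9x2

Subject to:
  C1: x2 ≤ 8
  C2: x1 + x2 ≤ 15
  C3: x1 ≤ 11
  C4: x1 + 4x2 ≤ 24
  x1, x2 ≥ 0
min z = 6x1 - 9x2

s.t.
  x2 + s1 = 8
  x1 + x2 + s2 = 15
  x1 + s3 = 11
  x1 + 4x2 + s4 = 24
  x1, x2, s1, s2, s3, s4 ≥ 0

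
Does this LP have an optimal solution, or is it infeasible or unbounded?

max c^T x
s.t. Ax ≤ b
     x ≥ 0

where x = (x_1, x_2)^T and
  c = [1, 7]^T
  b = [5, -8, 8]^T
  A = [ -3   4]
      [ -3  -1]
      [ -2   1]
Feasible point: (3, 0) satisfies every constraint, so the LP is feasible.
Direction d = (1, 0): for each constraint row a, a·d ≤ 0 —
  (-3)(1) + (4)(0) = -3 ≤ 0
  (-3)(1) + (-1)(0) = -3 ≤ 0
  (-2)(1) + (1)(0) = -2 ≤ 0
and d ≥ 0, so (3, 0) + t·d stays feasible for every t ≥ 0. Along this ray z = x_1 + 7x_2 changes by 1 per unit t, so z → +∞.

Unbounded: there is a feasible ray along which z → +∞.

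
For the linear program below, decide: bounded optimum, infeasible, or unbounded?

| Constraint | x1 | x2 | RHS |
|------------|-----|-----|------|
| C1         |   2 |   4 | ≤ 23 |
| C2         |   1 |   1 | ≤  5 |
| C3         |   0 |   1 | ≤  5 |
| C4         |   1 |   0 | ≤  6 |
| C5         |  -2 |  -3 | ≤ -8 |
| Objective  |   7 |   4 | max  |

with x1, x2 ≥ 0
The point (5, 0) satisfies every constraint, so the LP is feasible; the constraints give x1 ≤ 6 and x2 ≤ 5, which with x1, x2 ≥ 0 keep the feasible region inside a bounded box. A feasible, bounded LP attains a finite optimum at a vertex.

The LP has an optimal solution: (5, 0) with z = 35.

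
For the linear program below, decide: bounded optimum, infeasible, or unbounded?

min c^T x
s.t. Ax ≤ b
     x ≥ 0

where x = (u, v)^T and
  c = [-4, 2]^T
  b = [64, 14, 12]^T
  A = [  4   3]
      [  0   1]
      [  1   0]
The point (12, 0) satisfies every constraint, so the LP is feasible; the constraints give u ≤ 12 and v ≤ 14, which with u, v ≥ 0 keep the feasible region inside a bounded box. A feasible, bounded LP attains a finite optimum at a vertex.

Evaluating z = -4u + 2v at each vertex:
  (0, 0): z = 0
  (12, 0): z = -48
  (12, 5.333): z = -37.33
  (5.5, 14): z = 6
  (0, 14): z = 28

The LP has an optimal solution: (12, 0) with z = -48.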